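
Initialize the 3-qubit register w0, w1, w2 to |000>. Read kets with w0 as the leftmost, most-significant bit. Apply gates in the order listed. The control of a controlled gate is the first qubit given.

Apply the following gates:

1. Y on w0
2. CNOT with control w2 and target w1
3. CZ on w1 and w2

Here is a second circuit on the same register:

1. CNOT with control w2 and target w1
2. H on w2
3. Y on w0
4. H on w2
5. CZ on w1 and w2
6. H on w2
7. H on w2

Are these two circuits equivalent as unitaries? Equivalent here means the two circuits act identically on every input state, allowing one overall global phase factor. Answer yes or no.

Yes — the two circuits implement the same unitary up to a global phase.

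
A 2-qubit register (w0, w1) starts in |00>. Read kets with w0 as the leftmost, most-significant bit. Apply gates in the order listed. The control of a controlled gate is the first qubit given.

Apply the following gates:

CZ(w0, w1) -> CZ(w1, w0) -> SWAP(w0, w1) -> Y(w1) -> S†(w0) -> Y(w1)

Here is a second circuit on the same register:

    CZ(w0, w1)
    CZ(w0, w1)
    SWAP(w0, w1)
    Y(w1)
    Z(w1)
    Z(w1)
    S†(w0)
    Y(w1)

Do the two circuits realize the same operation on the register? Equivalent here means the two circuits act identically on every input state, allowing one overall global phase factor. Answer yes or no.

Yes, they are equivalent — the unitaries differ by at most a global phase.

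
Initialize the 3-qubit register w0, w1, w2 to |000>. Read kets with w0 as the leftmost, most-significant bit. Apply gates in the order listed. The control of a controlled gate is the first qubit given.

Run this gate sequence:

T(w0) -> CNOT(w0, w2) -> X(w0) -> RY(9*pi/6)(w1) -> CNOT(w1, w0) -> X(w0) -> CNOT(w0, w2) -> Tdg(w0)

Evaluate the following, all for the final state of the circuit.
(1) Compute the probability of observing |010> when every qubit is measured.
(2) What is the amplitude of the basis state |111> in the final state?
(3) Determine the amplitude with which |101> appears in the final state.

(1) The probability of measuring |010> is 0.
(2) The final state's coefficient on |111> equals -sqrt(2)*exp(3*I*pi/4)/2.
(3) |101> carries amplitude 0 in the final state.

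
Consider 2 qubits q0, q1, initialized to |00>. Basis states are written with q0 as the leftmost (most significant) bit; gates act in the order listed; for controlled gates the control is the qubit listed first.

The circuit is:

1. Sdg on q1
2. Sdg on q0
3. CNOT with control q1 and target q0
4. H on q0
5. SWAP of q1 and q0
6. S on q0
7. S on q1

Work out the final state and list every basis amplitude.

The final amplitudes are sqrt(2)/2 on |00>, sqrt(2)*I/2 on |01>, 0 on |10>, 0 on |11>.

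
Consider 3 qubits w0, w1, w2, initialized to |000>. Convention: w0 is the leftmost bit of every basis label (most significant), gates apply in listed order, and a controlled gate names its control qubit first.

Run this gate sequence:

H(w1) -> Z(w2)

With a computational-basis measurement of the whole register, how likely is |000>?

A full measurement returns |000> with probability 1/2.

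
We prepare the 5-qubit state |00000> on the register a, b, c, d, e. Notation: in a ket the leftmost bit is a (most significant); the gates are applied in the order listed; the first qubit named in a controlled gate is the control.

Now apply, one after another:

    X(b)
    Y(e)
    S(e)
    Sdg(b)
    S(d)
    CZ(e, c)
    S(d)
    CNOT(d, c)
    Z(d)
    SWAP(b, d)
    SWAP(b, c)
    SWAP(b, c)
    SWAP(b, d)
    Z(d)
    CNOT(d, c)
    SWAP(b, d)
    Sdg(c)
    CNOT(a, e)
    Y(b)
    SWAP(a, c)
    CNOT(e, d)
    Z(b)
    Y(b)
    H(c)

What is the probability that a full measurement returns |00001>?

A full measurement returns |00001> with probability 1/2.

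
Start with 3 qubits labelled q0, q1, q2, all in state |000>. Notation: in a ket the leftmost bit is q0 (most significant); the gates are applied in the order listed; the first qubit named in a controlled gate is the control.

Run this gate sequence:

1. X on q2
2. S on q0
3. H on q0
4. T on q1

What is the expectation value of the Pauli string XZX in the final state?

The expectation value of XZX is 0.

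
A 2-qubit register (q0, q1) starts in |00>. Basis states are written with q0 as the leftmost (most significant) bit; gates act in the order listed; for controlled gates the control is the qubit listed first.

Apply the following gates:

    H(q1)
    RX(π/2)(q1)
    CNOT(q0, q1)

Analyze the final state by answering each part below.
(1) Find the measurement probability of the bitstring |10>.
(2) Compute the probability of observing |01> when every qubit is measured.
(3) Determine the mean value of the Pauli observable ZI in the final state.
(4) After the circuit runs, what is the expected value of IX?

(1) The probability of measuring |10> is 0.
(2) The probability of measuring |01> is 1/2.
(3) The expectation value of ZI is 1.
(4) The observable IX averages to 1.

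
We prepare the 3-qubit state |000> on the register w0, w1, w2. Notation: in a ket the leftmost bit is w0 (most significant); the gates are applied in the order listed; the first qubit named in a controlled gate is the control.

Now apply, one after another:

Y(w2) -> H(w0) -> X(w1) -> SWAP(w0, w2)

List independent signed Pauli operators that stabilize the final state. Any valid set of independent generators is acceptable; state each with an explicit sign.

The final state is stabilized by the group generated by +IIX, -ZII, -IZI; other independent generating sets are equally valid.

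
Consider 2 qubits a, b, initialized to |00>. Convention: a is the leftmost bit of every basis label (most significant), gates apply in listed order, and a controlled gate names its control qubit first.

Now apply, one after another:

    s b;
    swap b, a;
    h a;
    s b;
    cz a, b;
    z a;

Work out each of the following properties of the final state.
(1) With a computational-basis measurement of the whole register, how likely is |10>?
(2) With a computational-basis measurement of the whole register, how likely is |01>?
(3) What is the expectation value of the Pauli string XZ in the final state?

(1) Outcome |10> occurs with probability 1/2.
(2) A full measurement returns |01> with probability 0.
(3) In the final state, XZ has expectation -1.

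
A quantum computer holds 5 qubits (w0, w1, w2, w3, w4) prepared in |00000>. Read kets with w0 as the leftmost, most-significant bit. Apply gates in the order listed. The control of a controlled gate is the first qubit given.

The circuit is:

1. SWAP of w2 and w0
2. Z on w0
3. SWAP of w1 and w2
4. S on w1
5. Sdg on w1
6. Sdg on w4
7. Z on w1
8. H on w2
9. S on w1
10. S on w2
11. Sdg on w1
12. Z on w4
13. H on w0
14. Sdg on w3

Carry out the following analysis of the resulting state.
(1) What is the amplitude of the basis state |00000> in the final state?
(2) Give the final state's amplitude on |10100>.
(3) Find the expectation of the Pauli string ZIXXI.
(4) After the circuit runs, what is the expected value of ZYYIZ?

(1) The amplitude on |00000> is 1/2. Key observation: steps 4-5 multiply out to the identity, so the circuit reduces to the remaining gates.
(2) |10100> carries amplitude I/2 in the final state.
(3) The observable ZIXXI averages to 0.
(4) The expectation value of ZYYIZ is 0.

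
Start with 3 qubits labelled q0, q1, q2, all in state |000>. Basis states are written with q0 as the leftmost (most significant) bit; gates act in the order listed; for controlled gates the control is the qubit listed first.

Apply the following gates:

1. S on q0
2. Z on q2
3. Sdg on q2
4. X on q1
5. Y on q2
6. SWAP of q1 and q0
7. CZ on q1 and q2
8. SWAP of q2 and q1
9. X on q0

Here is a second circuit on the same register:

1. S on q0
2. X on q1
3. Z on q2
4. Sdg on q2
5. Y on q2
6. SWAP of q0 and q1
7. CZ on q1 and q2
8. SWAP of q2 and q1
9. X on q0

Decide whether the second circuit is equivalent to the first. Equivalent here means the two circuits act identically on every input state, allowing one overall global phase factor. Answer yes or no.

Yes — the two circuits implement the same unitary up to a global phase.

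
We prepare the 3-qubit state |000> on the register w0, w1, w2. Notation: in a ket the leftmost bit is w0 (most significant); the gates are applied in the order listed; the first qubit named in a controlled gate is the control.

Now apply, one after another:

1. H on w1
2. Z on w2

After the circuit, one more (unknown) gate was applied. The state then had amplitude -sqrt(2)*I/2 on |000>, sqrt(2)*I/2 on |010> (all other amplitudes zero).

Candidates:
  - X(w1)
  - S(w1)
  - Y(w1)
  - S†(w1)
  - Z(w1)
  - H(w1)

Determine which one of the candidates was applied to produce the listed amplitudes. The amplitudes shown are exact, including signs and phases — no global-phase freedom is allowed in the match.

The unique candidate consistent with the amplitudes is Y(w1).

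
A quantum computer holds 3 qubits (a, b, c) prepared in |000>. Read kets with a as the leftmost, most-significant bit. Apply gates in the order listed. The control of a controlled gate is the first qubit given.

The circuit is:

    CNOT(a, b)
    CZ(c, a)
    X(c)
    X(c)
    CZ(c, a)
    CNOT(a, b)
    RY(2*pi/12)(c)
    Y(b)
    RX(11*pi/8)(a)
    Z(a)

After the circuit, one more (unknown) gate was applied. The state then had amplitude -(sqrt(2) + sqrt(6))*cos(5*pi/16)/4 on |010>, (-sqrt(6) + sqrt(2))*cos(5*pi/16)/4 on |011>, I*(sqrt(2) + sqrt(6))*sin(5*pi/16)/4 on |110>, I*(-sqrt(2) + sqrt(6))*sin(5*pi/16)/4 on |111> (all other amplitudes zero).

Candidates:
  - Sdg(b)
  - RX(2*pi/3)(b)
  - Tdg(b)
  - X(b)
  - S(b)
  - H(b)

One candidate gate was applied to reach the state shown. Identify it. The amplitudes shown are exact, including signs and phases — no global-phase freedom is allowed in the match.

It was Sdg(b) that produced the state shown. Key observation: steps 1-6 multiply out to the identity, so the circuit reduces to the remaining gates.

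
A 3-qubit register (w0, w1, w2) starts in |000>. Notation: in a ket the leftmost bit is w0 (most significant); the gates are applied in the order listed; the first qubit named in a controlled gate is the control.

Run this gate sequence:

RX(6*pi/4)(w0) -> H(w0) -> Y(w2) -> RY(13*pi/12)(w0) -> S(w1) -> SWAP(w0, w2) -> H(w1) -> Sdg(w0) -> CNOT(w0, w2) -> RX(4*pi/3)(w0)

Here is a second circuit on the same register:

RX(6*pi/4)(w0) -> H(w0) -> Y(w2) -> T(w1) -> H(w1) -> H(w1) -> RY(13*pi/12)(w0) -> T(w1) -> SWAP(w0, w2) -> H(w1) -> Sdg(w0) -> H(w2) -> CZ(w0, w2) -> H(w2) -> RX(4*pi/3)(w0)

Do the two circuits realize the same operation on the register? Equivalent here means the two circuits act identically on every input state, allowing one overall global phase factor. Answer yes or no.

Yes: on every input state the two circuits agree up to one overall phase factor.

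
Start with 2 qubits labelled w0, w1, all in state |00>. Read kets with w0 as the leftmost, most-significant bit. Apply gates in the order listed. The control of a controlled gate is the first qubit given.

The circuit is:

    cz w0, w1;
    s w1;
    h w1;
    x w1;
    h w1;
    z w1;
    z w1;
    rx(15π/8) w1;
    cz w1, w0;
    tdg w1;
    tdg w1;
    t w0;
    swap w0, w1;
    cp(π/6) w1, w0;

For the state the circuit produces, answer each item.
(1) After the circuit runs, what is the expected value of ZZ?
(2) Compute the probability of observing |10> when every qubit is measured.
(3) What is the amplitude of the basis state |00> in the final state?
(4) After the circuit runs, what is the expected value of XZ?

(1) The expectation value of ZZ is sqrt(sqrt(2) + 2)/2. Key observation: the block from step 3 through step 6 cancels to the identity and can be dropped.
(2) Outcome |10> occurs with probability sin(pi/16)**2.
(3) The amplitude on |00> is -cos(pi/16).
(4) The expectation value of XZ is sqrt(2 - sqrt(2))/2.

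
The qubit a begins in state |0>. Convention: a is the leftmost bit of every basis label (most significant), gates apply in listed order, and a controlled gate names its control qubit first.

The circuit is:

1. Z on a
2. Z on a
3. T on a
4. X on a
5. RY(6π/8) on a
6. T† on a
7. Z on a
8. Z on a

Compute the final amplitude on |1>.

The amplitude on |1> is -sqrt(2 - sqrt(2))*exp(3*I*pi/4)/2.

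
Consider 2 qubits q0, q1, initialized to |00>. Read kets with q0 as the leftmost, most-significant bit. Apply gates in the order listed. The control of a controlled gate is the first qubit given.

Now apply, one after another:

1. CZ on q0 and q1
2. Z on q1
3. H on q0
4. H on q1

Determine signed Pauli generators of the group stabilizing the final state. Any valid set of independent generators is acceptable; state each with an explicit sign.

The stabilizer group can be generated by +XI, +IX, among other valid generating sets.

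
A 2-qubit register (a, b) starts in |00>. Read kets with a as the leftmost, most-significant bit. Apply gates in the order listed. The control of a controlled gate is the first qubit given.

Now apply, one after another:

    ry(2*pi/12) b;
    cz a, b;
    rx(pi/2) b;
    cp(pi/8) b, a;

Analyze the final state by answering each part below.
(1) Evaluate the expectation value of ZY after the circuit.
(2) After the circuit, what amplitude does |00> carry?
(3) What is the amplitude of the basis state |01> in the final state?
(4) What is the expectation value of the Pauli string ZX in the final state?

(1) The expectation value of ZY is -sqrt(3)/2.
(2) The amplitude on |00> is (1 - I)*(sqrt(3) + I)/4.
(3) The final state's coefficient on |01> equals (1 - I)*(sqrt(3) - I)/4.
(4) In the final state, ZX has expectation 1/2.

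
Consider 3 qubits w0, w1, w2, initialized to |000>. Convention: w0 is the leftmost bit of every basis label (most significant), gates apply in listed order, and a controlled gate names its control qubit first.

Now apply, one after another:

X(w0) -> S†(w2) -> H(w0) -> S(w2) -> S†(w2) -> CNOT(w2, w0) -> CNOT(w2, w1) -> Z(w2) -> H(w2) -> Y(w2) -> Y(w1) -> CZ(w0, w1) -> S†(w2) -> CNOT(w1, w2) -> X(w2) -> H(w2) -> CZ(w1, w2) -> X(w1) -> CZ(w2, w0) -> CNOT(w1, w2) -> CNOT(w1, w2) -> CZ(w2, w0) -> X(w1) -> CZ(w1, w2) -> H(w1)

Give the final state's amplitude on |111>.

|111> carries amplitude -1/4 + I/4 in the final state.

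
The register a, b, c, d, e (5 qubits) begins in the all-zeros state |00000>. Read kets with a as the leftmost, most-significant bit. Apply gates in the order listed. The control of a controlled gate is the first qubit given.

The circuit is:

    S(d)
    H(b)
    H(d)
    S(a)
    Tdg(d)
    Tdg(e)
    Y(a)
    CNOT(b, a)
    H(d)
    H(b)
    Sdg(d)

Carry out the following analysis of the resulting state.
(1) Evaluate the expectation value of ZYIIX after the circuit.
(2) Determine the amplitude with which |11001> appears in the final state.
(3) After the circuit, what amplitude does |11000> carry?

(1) In the final state, ZYIIX has expectation 0.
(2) The final state's coefficient on |11001> equals 0.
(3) |11000> carries amplitude exp(I*pi/4)/4 + I/4 in the final state.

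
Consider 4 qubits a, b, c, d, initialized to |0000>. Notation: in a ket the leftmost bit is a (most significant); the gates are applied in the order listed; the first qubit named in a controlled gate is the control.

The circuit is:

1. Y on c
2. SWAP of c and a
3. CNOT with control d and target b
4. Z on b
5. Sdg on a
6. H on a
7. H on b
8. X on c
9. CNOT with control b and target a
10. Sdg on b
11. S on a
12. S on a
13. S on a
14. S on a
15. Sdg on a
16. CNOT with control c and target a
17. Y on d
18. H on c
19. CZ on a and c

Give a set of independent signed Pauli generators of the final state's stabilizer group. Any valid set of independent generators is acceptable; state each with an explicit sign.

The stabilizer group can be generated by -YIZI, +IYII, -ZIXI, -IIIZ, among other valid generating sets.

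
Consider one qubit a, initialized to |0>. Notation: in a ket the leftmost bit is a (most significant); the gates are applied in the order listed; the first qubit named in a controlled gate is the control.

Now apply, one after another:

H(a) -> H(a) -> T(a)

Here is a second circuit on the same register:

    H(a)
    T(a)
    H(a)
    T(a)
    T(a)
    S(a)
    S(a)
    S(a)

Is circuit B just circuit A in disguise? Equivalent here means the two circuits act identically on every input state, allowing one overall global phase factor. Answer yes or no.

No — the two circuits implement different unitaries, even allowing a global phase.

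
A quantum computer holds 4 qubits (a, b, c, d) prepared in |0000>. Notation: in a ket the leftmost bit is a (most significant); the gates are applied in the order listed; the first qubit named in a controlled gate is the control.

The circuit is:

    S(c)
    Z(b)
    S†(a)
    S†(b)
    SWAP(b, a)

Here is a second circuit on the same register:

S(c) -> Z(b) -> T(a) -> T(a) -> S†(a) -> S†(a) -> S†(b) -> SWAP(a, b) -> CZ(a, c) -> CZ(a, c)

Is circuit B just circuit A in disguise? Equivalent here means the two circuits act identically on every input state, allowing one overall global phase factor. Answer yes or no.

Yes: on every input state the two circuits agree up to one overall phase factor.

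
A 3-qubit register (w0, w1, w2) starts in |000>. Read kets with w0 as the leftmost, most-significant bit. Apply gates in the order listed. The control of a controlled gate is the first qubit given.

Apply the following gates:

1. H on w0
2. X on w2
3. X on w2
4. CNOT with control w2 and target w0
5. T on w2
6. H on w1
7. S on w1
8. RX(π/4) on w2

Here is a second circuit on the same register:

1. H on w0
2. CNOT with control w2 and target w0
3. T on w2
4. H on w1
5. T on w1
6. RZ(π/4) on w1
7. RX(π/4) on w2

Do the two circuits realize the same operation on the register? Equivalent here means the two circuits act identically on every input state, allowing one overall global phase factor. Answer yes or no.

Yes: on every input state the two circuits agree up to one overall phase factor.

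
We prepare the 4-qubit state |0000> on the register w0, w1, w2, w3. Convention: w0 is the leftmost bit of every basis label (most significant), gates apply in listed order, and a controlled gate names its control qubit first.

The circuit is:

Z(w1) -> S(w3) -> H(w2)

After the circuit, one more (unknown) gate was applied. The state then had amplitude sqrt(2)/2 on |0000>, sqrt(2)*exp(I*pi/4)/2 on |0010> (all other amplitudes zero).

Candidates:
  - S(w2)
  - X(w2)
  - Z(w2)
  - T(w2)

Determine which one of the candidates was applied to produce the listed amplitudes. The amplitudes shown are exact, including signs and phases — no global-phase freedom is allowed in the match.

The unique candidate consistent with the amplitudes is T(w2).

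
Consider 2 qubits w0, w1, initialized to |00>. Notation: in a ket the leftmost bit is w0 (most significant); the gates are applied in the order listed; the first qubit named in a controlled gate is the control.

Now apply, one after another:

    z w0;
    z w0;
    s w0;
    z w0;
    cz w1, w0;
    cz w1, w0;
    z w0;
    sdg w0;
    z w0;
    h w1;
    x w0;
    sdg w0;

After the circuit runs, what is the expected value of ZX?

The expectation value of ZX is -1. Key observation: the block from step 2 through step 9 cancels to the identity and can be dropped.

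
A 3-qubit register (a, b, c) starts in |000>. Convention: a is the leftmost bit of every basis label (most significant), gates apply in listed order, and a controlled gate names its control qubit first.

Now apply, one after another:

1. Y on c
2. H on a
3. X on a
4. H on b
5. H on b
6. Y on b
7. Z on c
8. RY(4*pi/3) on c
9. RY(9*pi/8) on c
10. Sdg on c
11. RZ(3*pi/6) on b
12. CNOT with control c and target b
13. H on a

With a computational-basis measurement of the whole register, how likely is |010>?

Outcome |010> occurs with probability -sqrt(sqrt(2) + 2)/8 + sqrt(6 - 3*sqrt(2))/8 + 1/2. Key observation: gates 4-5 undo each other exactly, leaving only the rest of the circuit to track.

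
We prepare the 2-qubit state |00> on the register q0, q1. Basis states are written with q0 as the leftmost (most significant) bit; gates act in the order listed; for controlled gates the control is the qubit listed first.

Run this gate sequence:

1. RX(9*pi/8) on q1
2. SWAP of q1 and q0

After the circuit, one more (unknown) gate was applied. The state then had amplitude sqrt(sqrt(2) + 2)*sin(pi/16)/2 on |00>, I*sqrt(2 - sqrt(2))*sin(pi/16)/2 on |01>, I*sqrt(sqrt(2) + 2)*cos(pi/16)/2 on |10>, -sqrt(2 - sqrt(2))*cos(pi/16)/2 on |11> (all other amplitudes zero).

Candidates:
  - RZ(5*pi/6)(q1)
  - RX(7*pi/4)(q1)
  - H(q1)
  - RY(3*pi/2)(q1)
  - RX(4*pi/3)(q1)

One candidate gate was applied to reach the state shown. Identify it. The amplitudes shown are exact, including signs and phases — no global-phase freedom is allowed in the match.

The unique candidate consistent with the amplitudes is RX(7*pi/4)(q1).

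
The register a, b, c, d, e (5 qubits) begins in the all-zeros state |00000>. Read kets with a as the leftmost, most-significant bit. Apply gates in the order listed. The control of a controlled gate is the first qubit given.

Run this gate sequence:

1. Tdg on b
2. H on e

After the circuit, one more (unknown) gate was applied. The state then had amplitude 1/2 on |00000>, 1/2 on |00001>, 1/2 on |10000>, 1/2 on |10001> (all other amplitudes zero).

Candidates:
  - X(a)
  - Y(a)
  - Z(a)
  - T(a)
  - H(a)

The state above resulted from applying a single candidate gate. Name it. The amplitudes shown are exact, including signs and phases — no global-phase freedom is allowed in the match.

The unique candidate consistent with the amplitudes is H(a).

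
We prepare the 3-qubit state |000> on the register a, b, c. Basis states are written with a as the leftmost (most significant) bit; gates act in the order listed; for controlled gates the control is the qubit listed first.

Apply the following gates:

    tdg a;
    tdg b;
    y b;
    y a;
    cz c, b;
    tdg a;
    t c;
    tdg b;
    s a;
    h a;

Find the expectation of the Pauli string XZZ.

The expectation value of XZZ is 1.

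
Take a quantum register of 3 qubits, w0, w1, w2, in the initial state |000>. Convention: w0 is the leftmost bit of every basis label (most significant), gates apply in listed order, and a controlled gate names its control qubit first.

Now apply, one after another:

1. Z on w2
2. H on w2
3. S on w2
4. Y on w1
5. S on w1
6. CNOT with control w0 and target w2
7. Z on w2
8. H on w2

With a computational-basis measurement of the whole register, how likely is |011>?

Outcome |011> occurs with probability 1/2.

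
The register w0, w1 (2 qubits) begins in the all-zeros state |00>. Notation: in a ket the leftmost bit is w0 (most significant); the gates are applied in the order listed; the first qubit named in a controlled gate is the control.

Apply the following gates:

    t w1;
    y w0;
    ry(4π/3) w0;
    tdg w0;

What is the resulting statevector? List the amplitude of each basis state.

The resulting statevector has amplitude -sqrt(3)*I/2 on |00>, 0 on |01>, -exp(I*pi/4)/2 on |10>, 0 on |11>.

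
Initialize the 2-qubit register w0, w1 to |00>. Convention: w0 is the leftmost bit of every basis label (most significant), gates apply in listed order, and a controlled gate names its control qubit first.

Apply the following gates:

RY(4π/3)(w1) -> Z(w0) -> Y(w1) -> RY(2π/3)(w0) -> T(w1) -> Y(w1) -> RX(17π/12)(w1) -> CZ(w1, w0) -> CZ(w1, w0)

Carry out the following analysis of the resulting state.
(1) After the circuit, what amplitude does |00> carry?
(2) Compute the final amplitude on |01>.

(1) |00> carries amplitude -I*sqrt(3*sqrt(2) + 6)/16 - 3*I*sqrt(2 - sqrt(2))/16 - sqrt(2 - sqrt(2))*exp(I*pi/4)/16 + sqrt(3*sqrt(2) + 6)*exp(I*pi/4)/16 in the final state.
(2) |01> carries amplitude -3*sqrt(sqrt(2) + 2)/16 + sqrt(6 - 3*sqrt(2))/16 + sqrt(6 - 3*sqrt(2))*exp(3*I*pi/4)/16 + sqrt(sqrt(2) + 2)*exp(3*I*pi/4)/16 in the final state.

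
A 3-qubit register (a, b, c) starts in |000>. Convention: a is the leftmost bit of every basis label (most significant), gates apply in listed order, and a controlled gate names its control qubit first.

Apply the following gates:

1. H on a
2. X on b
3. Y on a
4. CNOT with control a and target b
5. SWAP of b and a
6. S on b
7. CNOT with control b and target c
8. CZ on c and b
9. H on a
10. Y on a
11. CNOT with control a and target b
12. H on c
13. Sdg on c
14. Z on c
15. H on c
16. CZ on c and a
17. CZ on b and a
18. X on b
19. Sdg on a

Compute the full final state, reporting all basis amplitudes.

The resulting statevector has amplitude -1/4 - I/4 on |000>, 1/4 - I/4 on |001>, 1/4 + I/4 on |010>, 1/4 - I/4 on |011>, -1/4 + I/4 on |100>, -1/4 - I/4 on |101>, 1/4 - I/4 on |110>, -1/4 - I/4 on |111>.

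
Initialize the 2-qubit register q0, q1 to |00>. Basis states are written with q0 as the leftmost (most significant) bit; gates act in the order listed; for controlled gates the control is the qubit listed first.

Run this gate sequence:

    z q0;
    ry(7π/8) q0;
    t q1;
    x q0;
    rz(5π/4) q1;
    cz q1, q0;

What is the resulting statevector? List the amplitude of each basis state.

The resulting statevector has amplitude -exp(3*I*pi/8)*cos(pi/16) on |00>, 0 on |01>, -exp(3*I*pi/8)*sin(pi/16) on |10>, 0 on |11>.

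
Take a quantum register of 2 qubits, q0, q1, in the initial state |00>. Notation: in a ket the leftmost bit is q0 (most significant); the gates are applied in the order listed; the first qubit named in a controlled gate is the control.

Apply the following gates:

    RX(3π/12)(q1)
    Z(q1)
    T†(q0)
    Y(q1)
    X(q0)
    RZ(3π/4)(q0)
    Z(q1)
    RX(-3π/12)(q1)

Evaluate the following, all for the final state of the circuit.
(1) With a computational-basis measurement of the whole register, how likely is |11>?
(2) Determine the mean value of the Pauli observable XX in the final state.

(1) The probability of measuring |11> is 1/2.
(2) The observable XX averages to 0.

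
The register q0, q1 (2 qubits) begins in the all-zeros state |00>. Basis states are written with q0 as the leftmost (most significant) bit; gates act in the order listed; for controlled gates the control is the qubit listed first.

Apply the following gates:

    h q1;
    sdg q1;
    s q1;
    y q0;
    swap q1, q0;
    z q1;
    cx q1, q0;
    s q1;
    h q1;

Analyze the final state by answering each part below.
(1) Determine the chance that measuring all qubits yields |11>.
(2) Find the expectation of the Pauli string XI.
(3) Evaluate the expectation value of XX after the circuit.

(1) Outcome |11> occurs with probability 1/4.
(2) In the final state, XI has expectation 1.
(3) In the final state, XX has expectation -1.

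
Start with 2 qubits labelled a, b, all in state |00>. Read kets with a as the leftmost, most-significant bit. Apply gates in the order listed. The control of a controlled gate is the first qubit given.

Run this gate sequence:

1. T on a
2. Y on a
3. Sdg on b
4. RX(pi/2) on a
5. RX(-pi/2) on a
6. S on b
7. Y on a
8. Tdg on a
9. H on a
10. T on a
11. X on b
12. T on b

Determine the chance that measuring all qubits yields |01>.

A full measurement returns |01> with probability 1/2. Key observation: the block from step 1 through step 8 cancels to the identity and can be dropped.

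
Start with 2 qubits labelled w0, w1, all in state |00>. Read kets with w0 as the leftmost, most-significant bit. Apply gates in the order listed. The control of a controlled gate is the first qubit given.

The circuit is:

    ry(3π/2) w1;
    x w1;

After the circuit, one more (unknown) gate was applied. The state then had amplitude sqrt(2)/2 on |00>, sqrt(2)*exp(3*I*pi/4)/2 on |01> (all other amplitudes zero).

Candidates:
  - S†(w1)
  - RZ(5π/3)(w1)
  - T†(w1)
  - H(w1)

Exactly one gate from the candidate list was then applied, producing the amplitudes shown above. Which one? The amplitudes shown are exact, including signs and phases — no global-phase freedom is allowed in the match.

The unique candidate consistent with the amplitudes is T†(w1).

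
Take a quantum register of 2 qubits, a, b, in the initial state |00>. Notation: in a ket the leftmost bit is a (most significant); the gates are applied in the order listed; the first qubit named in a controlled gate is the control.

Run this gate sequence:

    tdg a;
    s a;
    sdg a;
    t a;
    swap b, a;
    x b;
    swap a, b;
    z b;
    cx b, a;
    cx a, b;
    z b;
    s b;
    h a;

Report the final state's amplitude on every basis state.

The resulting statevector has amplitude 0 on |00>, -sqrt(2)*I/2 on |01>, 0 on |10>, sqrt(2)*I/2 on |11>. Key observation: steps 1-4 multiply out to the identity, so the circuit reduces to the remaining gates.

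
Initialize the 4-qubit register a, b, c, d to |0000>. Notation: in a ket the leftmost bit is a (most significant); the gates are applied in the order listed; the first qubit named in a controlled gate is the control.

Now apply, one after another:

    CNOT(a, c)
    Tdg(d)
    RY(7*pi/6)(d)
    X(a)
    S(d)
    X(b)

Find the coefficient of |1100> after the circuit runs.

|1100> carries amplitude -sqrt(6)/4 + sqrt(2)/4 in the final state.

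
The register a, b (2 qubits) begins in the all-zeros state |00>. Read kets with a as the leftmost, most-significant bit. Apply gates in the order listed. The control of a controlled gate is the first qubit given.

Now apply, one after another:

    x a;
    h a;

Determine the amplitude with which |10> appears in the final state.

|10> carries amplitude -sqrt(2)/2 in the final state.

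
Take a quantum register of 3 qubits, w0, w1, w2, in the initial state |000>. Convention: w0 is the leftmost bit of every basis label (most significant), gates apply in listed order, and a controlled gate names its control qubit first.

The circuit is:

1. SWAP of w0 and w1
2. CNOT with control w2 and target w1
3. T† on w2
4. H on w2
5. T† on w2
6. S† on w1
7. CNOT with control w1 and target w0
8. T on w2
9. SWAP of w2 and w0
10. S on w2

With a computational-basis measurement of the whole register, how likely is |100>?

Outcome |100> occurs with probability 1/2.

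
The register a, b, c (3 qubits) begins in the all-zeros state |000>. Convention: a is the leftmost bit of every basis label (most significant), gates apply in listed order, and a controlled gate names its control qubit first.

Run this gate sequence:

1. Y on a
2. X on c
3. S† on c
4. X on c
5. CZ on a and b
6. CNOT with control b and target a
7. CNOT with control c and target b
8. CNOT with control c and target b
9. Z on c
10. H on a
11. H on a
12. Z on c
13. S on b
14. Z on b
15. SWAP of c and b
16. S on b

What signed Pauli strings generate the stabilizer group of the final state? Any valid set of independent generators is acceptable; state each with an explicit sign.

One valid set of independent stabilizer generators is -ZII, +IZI, +IIZ (any independent generating set of the same group is equally correct). Key observation: gates 9-12 undo each other exactly, leaving only the rest of the circuit to track.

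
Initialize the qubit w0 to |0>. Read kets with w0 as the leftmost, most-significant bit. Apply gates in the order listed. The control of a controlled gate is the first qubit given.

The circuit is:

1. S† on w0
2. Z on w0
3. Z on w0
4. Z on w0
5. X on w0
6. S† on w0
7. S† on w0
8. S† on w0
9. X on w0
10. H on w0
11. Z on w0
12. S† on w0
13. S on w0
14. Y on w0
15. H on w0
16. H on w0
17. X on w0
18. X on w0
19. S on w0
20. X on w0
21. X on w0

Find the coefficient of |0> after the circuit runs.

|0> carries amplitude -sqrt(2)/2 in the final state.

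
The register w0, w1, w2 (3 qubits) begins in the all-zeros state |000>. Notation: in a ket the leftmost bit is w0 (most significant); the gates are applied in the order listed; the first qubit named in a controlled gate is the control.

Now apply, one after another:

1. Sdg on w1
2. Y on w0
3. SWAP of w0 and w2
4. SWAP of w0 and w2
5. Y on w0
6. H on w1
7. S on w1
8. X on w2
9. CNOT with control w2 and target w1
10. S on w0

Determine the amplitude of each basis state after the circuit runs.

The final amplitudes are sqrt(2)*I/2 on |001>, sqrt(2)/2 on |011>, and 0 on every other basis state. Key observation: gates 2-5 undo each other exactly, leaving only the rest of the circuit to track.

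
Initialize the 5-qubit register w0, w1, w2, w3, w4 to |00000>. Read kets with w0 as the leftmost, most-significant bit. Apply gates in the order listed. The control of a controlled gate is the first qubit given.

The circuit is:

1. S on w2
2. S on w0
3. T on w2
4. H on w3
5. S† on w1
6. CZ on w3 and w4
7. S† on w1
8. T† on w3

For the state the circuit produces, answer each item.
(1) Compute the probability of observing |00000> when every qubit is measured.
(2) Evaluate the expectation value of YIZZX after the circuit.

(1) Outcome |00000> occurs with probability 1/2.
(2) The expectation value of YIZZX is 0.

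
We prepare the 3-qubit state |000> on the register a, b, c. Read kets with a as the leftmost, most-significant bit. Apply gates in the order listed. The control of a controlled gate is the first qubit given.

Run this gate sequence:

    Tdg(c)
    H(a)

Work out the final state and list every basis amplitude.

The final amplitudes are sqrt(2)/2 on |000>, sqrt(2)/2 on |100>, and 0 on every other basis state.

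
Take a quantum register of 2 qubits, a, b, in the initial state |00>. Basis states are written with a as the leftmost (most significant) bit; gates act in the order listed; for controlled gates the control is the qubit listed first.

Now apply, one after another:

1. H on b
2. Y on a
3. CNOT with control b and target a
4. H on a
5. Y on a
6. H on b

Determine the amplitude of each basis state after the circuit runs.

The resulting statevector has amplitude 0 on |00>, -sqrt(2)/2 on |01>, -sqrt(2)/2 on |10>, 0 on |11>.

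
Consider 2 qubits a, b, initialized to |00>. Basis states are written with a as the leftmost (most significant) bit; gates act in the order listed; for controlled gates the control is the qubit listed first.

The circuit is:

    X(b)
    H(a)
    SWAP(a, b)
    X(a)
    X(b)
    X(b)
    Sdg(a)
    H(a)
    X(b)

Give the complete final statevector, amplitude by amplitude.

The resulting statevector has amplitude 1/2 on |00>, 1/2 on |01>, 1/2 on |10>, 1/2 on |11>.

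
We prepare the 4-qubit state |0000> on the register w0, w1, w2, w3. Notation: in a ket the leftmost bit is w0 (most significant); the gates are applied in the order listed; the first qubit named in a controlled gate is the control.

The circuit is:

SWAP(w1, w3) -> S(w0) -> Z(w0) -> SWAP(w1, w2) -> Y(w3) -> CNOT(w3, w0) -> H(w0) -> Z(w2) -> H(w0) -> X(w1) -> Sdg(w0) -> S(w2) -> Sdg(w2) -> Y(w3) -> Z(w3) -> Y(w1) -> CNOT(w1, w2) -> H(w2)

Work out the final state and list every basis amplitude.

The final amplitudes are -sqrt(2)/2 on |1000>, -sqrt(2)/2 on |1010>, and 0 on every other basis state.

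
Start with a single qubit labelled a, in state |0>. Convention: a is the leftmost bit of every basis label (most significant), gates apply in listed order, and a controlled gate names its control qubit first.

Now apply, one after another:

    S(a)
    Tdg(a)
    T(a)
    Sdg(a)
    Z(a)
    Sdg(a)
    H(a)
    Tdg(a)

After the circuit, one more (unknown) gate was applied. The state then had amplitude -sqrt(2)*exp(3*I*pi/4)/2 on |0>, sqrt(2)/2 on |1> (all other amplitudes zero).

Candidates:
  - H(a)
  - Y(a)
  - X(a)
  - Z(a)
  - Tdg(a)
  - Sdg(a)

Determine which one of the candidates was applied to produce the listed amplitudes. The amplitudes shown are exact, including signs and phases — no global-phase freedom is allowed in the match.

The unique candidate consistent with the amplitudes is X(a). Key observation: gates 1-4 undo each other exactly, leaving only the rest of the circuit to track.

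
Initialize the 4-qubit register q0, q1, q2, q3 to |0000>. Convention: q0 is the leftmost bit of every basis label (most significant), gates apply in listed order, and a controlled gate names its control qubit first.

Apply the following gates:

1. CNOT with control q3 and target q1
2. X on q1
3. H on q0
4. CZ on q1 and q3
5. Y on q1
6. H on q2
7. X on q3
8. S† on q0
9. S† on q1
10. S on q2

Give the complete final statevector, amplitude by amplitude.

The resulting statevector has amplitude -I/2 on |0001>, 1/2 on |0011>, -1/2 on |1001>, -I/2 on |1011>, and 0 on every other basis state.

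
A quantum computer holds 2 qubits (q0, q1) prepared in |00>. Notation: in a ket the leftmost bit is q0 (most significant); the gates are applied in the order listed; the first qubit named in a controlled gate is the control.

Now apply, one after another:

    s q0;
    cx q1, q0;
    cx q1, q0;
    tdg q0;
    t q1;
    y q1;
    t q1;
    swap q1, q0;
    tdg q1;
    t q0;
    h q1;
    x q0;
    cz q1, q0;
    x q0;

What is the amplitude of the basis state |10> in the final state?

The amplitude on |10> is -sqrt(2)/2. Key observation: steps 2-3 multiply out to the identity, so the circuit reduces to the remaining gates.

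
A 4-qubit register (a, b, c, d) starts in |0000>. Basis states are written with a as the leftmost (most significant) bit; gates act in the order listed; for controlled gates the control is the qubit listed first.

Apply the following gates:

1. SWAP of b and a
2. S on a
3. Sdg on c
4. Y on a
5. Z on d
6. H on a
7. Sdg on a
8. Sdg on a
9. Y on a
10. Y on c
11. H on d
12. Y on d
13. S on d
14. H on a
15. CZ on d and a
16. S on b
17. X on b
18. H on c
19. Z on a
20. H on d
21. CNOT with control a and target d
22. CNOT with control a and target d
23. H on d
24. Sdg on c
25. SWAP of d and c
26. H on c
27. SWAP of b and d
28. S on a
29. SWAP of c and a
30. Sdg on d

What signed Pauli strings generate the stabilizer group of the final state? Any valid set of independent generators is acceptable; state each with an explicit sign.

The final state is stabilized by the group generated by -YIII, +IYII, -IIZI, -IIIZ; other independent generating sets are equally valid. Key observation: the block from step 20 through step 23 cancels to the identity and can be dropped.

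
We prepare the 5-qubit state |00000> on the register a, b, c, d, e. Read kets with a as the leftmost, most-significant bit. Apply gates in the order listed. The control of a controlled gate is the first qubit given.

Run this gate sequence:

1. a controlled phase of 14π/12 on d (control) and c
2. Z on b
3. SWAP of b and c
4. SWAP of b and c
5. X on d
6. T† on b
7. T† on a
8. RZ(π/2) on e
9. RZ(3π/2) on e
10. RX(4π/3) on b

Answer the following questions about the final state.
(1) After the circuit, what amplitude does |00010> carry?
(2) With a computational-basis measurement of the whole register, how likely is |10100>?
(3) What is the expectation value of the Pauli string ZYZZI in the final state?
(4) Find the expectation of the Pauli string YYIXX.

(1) The final state's coefficient on |00010> equals 1/2. Key observation: gates 3-4 undo each other exactly, leaving only the rest of the circuit to track.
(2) A full measurement returns |10100> with probability 0.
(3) The observable ZYZZI averages to -sqrt(3)/2.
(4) The observable YYIXX averages to 0.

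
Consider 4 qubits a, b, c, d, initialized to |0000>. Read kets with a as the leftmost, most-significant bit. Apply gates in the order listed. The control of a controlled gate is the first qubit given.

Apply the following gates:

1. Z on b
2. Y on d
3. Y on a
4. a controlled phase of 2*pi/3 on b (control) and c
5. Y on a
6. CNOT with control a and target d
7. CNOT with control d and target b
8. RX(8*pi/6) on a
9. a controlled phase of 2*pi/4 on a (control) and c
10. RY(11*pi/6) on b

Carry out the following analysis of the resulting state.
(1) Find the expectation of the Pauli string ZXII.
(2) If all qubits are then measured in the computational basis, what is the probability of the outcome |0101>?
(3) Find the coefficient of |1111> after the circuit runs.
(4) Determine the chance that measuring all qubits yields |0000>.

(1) In the final state, ZXII has expectation -1/4.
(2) Outcome |0101> occurs with probability sqrt(3)/16 + 1/8.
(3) The amplitude on |1111> is 0.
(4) The probability of measuring |0000> is 0.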